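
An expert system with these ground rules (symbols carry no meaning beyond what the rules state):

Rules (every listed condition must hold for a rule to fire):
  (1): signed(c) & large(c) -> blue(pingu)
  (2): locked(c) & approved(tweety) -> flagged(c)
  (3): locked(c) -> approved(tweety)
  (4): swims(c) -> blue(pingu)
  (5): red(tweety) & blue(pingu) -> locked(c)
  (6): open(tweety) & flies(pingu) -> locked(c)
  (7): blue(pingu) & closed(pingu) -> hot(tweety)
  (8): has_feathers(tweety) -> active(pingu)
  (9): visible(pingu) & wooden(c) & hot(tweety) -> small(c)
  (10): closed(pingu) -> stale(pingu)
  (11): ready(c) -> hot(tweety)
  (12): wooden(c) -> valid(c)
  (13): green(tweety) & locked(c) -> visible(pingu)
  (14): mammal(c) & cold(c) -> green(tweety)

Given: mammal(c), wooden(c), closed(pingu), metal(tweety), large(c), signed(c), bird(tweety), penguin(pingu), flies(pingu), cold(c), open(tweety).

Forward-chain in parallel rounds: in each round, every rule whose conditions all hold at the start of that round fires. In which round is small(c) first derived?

Round 1: (1) [signed(c) & large(c) -> blue(pingu)]; (6) [open(tweety) & flies(pingu) -> locked(c)]; (10) [closed(pingu) -> stale(pingu)]; (12) [wooden(c) -> valid(c)]; (14) [mammal(c) & cold(c) -> green(tweety)]. New: blue(pingu), locked(c), stale(pingu), valid(c), green(tweety).
Round 2: (3) [locked(c) -> approved(tweety)]; (7) [blue(pingu) & closed(pingu) -> hot(tweety)]; (13) [green(tweety) & locked(c) -> visible(pingu)]. New: approved(tweety), hot(tweety), visible(pingu).
Round 3: (2) [locked(c) & approved(tweety) -> flagged(c)]; (9) [visible(pingu) & wooden(c) & hot(tweety) -> small(c)]. New: flagged(c), small(c).
small(c) first appears in round 3.

3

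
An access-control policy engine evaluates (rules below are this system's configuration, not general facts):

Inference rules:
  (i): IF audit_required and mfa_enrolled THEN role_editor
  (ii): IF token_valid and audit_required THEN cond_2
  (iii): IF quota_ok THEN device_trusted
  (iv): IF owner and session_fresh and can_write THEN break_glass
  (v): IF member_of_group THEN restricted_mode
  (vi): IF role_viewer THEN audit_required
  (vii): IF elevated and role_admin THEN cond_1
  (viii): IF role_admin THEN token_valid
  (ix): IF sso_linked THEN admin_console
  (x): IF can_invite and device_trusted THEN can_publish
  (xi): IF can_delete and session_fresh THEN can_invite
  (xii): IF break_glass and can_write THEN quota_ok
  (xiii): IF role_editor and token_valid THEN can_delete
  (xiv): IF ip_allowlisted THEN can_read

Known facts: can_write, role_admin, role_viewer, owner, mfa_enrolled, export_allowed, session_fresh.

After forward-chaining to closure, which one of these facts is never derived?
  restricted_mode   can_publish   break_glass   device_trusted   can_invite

restricted_mode

Round 1 — (iv), (vi), (viii), derive break_glass, audit_required, token_valid.
Round 2 — (i), (ii), (xii), derive role_editor, cond_2, quota_ok.
Round 3 — (iii), (xiii), derive device_trusted, can_delete.
Round 4 — (xi), derive can_invite.
Round 5 — (x), derive can_publish.
Derived: can_invite (round 4), device_trusted (round 3), can_publish (round 5), break_glass (round 1). restricted_mode never appears in any round.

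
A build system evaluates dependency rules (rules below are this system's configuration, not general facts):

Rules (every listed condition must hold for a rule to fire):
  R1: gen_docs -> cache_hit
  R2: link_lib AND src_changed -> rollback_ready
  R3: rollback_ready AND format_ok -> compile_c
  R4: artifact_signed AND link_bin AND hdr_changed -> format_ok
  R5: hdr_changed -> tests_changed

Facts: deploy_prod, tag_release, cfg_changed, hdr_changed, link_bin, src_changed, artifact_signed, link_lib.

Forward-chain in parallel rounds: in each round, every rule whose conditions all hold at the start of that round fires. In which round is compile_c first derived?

2

[1] R2 [link_lib AND src_changed -> rollback_ready]; R4 [artifact_signed AND link_bin AND hdr_changed -> format_ok]; R5 [hdr_changed -> tests_changed]. ⇒ new: rollback_ready, format_ok, tests_changed.
[2] R3 [rollback_ready AND format_ok -> compile_c]. ⇒ new: compile_c.
compile_c first appears in round 2.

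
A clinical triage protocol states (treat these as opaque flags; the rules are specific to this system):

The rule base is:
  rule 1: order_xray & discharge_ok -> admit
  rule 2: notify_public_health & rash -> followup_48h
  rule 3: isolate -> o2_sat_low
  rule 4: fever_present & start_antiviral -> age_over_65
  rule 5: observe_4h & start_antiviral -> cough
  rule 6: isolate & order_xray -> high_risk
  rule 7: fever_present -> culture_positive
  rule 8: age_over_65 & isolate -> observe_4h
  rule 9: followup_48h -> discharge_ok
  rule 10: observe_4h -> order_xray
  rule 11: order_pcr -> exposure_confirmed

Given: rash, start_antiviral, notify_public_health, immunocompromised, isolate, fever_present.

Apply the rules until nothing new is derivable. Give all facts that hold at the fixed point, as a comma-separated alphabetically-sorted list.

Round 1 — rule 2, rule 3, rule 4, rule 7, derive followup_48h, o2_sat_low, age_over_65, culture_positive.
Round 2 — rule 8, rule 9, derive observe_4h, discharge_ok.
Round 3 — rule 5, rule 10, derive cough, order_xray.
Round 4 — rule 1, rule 6, derive admit, high_risk.

admit, age_over_65, cough, culture_positive, discharge_ok, fever_present, followup_48h, high_risk, immunocompromised, isolate, notify_public_health, o2_sat_low, observe_4h, order_xray, rash, start_antiviral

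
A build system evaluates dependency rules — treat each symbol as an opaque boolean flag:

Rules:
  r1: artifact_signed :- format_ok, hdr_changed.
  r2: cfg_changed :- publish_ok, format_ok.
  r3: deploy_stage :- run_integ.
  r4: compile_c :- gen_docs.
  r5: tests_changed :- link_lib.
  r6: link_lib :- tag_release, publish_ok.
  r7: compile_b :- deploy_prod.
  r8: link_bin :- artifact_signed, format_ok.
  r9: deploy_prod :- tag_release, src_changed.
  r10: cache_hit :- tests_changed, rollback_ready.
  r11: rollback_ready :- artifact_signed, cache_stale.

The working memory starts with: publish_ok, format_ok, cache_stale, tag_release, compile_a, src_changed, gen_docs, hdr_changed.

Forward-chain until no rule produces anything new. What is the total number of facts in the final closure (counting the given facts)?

18

[1] r1 [artifact_signed :- format_ok, hdr_changed.]; r2 [cfg_changed :- publish_ok, format_ok.]; r4 [compile_c :- gen_docs.]; r6 [link_lib :- tag_release, publish_ok.]; r9 [deploy_prod :- tag_release, src_changed.]. ⇒ new: artifact_signed, cfg_changed, compile_c, link_lib, deploy_prod.
[2] r5 [tests_changed :- link_lib.]; r7 [compile_b :- deploy_prod.]; r8 [link_bin :- artifact_signed, format_ok.]; r11 [rollback_ready :- artifact_signed, cache_stale.]. ⇒ new: tests_changed, compile_b, link_bin, rollback_ready.
[3] r10 [cache_hit :- tests_changed, rollback_ready.]. ⇒ new: cache_hit.
Closure: {artifact_signed, cache_hit, cache_stale, cfg_changed, compile_a, compile_b, compile_c, deploy_prod, format_ok, gen_docs, hdr_changed, link_bin, link_lib, publish_ok, rollback_ready, src_changed, tag_release, tests_changed} — 18 facts.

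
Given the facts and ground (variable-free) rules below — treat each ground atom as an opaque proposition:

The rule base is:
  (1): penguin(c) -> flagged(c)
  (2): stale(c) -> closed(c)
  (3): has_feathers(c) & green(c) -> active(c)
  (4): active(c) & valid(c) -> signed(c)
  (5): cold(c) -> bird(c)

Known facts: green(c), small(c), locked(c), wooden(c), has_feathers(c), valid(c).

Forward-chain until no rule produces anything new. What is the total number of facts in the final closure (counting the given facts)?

8

Round 1: (3) [has_feathers(c) & green(c) -> active(c)]. Adds active(c).
Round 2: (4) [active(c) & valid(c) -> signed(c)]. Adds signed(c).
Closure: {active(c), green(c), has_feathers(c), locked(c), signed(c), small(c), valid(c), wooden(c)} — 8 facts.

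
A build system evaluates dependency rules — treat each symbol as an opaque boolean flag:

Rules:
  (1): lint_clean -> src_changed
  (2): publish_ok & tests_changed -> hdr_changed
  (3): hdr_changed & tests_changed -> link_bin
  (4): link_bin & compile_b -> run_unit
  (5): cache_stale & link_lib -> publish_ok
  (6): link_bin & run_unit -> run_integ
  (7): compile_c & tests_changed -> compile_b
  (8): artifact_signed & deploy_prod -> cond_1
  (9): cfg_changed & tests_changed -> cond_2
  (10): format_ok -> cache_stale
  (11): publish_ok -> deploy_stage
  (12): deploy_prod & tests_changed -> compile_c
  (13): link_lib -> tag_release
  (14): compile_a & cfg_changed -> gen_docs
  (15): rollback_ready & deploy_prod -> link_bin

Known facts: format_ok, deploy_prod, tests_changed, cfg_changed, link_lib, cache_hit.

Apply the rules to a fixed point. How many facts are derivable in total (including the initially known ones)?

17

Round 1 — (9), (10), (12), (13), derive cond_2, cache_stale, compile_c, tag_release.
Round 2 — (5), (7), derive publish_ok, compile_b.
Round 3 — (2), (11), derive hdr_changed, deploy_stage.
Round 4 — (3), derive link_bin.
Round 5 — (4), derive run_unit.
Round 6 — (6), derive run_integ.
Closure: {cache_hit, cache_stale, cfg_changed, compile_b, compile_c, cond_2, deploy_prod, deploy_stage, format_ok, hdr_changed, link_bin, link_lib, publish_ok, run_integ, run_unit, tag_release, tests_changed} — 17 facts.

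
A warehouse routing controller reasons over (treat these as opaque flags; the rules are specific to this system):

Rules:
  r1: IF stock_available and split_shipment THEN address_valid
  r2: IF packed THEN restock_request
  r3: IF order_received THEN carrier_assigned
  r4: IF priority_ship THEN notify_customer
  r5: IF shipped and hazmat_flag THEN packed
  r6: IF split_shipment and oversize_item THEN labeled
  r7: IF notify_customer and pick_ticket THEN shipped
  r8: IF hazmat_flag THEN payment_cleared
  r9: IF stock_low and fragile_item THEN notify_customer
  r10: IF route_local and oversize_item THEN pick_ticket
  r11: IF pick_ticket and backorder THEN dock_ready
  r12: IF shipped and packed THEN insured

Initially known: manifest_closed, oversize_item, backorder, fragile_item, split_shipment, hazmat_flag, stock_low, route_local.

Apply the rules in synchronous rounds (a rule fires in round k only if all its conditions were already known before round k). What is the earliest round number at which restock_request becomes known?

4

Round 1 fires r6, r8, r9, r10, giving labeled, payment_cleared, notify_customer, pick_ticket.
Round 2 fires r7, r11, giving shipped, dock_ready.
Round 3 fires r5, giving packed.
Round 4 fires r2, r12, giving restock_request, insured.
restock_request first appears in round 4.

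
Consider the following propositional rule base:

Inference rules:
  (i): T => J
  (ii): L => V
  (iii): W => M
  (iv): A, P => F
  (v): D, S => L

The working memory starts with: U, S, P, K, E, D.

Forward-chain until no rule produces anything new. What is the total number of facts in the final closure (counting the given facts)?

Round 1: (v) [D, S => L]. New: L.
Round 2: (ii) [L => V]. New: V.
Closure: {D, E, K, L, P, S, U, V} — 8 facts.

8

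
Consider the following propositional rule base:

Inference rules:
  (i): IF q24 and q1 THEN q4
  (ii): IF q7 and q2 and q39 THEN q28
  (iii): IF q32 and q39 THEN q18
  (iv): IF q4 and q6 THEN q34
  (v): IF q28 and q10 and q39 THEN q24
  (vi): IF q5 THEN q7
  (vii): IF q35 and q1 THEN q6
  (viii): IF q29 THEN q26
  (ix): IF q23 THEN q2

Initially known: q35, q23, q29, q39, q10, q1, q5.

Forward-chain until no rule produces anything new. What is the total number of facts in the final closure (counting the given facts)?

15

[1] (vi) [IF q5 THEN q7]; (vii) [IF q35 and q1 THEN q6]; (viii) [IF q29 THEN q26]; (ix) [IF q23 THEN q2]. ⇒ new: q7, q6, q26, q2.
[2] (ii) [IF q7 and q2 and q39 THEN q28]. ⇒ new: q28.
[3] (v) [IF q28 and q10 and q39 THEN q24]. ⇒ new: q24.
[4] (i) [IF q24 and q1 THEN q4]. ⇒ new: q4.
[5] (iv) [IF q4 and q6 THEN q34]. ⇒ new: q34.
Closure: {q1, q10, q2, q23, q24, q26, q28, q29, q34, q35, q39, q4, q5, q6, q7} — 15 facts.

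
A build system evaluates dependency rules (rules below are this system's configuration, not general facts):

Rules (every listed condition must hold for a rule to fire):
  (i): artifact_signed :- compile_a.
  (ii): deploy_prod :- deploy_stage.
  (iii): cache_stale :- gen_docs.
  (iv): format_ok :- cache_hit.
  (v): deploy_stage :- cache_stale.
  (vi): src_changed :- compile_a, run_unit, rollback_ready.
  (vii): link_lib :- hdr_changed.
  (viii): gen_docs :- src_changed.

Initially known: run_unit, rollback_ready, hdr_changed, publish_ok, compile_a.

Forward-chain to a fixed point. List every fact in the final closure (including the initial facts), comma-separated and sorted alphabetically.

artifact_signed, cache_stale, compile_a, deploy_prod, deploy_stage, gen_docs, hdr_changed, link_lib, publish_ok, rollback_ready, run_unit, src_changed

Round 1: (i) [artifact_signed :- compile_a.]; (vi) [src_changed :- compile_a, run_unit, rollback_ready.]; (vii) [link_lib :- hdr_changed.]. New: artifact_signed, src_changed, link_lib.
Round 2: (viii) [gen_docs :- src_changed.]. New: gen_docs.
Round 3: (iii) [cache_stale :- gen_docs.]. New: cache_stale.
Round 4: (v) [deploy_stage :- cache_stale.]. New: deploy_stage.
Round 5: (ii) [deploy_prod :- deploy_stage.]. New: deploy_prod.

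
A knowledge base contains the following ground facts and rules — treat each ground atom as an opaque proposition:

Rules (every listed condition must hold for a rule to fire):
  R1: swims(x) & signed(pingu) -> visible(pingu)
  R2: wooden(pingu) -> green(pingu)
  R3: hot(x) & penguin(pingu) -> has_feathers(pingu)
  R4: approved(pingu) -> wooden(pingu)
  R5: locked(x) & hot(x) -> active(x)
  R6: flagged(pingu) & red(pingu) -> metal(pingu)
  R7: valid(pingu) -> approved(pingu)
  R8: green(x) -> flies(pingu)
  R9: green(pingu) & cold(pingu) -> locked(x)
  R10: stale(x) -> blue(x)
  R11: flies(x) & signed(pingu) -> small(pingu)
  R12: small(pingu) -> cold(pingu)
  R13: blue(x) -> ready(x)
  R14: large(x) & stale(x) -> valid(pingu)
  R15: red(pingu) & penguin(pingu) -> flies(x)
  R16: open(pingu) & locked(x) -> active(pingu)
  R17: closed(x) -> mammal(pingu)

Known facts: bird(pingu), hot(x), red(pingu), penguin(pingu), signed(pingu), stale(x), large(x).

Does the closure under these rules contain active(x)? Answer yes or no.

yes

Round 1 fires R3, R10, R14, R15, giving has_feathers(pingu), blue(x), valid(pingu), flies(x).
Round 2 fires R7, R11, R13, giving approved(pingu), small(pingu), ready(x).
Round 3 fires R4, R12, giving wooden(pingu), cold(pingu).
Round 4 fires R2, giving green(pingu).
Round 5 fires R9, giving locked(x).
Round 6 fires R5, giving active(x).
active(x) appears in round 6, so it is derivable.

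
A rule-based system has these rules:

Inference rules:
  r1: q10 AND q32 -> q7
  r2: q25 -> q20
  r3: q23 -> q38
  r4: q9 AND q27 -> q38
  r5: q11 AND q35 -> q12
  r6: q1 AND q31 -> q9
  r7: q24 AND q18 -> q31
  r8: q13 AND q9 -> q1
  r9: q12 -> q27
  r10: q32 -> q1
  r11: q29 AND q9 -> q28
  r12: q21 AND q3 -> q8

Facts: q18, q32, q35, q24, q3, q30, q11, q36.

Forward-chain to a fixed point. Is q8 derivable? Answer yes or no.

no

Round 1 — r5, r7, r10, derive q12, q31, q1.
Round 2 — r6, r9, derive q9, q27.
Round 3 — r4, derive q38.
Fixed point reached. q8 is concluded only by r12; r12 needs q21 (never derived).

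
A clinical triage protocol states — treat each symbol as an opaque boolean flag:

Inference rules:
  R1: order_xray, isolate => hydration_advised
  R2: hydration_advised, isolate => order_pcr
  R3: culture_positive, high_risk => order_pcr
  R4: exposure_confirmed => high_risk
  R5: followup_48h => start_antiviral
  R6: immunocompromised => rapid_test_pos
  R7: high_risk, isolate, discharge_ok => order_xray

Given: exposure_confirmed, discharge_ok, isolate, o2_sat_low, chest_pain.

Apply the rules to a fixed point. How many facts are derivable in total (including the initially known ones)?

9

Round 1: R4 [exposure_confirmed => high_risk]. New: high_risk.
Round 2: R7 [high_risk, isolate, discharge_ok => order_xray]. New: order_xray.
Round 3: R1 [order_xray, isolate => hydration_advised]. New: hydration_advised.
Round 4: R2 [hydration_advised, isolate => order_pcr]. New: order_pcr.
Closure: {chest_pain, discharge_ok, exposure_confirmed, high_risk, hydration_advised, isolate, o2_sat_low, order_pcr, order_xray} — 9 facts.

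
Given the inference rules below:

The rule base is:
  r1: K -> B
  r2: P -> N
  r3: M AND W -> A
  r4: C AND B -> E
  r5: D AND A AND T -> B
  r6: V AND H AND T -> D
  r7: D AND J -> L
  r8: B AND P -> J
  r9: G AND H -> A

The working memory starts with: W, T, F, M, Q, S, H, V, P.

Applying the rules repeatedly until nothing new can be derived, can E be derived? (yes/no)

Round 1: r2 [P -> N]; r3 [M AND W -> A]; r6 [V AND H AND T -> D]. Adds N, A, D.
Round 2: r5 [D AND A AND T -> B]. Adds B.
Round 3: r8 [B AND P -> J]. Adds J.
Round 4: r7 [D AND J -> L]. Adds L.
Fixed point reached. E is concluded only by r4; r4 needs C (never derived).

no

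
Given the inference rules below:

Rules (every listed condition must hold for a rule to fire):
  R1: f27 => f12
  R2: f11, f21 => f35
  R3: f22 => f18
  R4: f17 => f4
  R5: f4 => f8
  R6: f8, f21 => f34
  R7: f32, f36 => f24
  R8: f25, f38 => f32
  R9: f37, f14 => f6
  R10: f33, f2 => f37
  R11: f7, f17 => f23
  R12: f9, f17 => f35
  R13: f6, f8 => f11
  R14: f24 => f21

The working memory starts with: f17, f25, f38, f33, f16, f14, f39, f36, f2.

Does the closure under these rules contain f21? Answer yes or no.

yes

[1] R4 [f17 => f4]; R8 [f25, f38 => f32]; R10 [f33, f2 => f37]. ⇒ new: f4, f32, f37.
[2] R5 [f4 => f8]; R7 [f32, f36 => f24]; R9 [f37, f14 => f6]. ⇒ new: f8, f24, f6.
[3] R13 [f6, f8 => f11]; R14 [f24 => f21]. ⇒ new: f11, f21.
[4] R2 [f11, f21 => f35]; R6 [f8, f21 => f34]. ⇒ new: f35, f34.
f21 appears in round 3, so it is derivable.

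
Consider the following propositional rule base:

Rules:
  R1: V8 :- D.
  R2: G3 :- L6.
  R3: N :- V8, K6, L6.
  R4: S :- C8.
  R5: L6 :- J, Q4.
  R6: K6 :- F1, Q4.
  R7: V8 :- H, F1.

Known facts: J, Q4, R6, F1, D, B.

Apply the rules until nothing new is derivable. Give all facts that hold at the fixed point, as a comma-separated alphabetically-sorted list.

B, D, F1, G3, J, K6, L6, N, Q4, R6, V8

[1] R1 [V8 :- D.]; R5 [L6 :- J, Q4.]; R6 [K6 :- F1, Q4.]. ⇒ new: V8, L6, K6.
[2] R2 [G3 :- L6.]; R3 [N :- V8, K6, L6.]. ⇒ new: G3, N.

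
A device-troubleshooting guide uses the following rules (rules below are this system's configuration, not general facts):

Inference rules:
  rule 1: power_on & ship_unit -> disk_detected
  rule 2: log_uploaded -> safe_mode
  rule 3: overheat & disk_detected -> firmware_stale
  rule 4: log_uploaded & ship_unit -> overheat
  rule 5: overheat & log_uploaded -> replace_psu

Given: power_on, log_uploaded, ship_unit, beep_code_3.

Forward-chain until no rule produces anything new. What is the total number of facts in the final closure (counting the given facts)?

[1] rule 1 [power_on & ship_unit -> disk_detected]; rule 2 [log_uploaded -> safe_mode]; rule 4 [log_uploaded & ship_unit -> overheat]. ⇒ new: disk_detected, safe_mode, overheat.
[2] rule 3 [overheat & disk_detected -> firmware_stale]; rule 5 [overheat & log_uploaded -> replace_psu]. ⇒ new: firmware_stale, replace_psu.
Closure: {beep_code_3, disk_detected, firmware_stale, log_uploaded, overheat, power_on, replace_psu, safe_mode, ship_unit} — 9 facts.

9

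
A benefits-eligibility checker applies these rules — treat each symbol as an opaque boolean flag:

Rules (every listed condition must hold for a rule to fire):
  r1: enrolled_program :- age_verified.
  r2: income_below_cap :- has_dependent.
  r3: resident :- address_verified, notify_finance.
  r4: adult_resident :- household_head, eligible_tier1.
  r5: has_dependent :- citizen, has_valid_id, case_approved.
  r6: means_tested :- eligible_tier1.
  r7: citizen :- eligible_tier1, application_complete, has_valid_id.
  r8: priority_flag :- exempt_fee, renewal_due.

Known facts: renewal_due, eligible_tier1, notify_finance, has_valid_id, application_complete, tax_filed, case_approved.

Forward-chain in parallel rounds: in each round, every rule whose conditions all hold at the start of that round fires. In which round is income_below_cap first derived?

Round 1: r6 [means_tested :- eligible_tier1.]; r7 [citizen :- eligible_tier1, application_complete, has_valid_id.]. New: means_tested, citizen.
Round 2: r5 [has_dependent :- citizen, has_valid_id, case_approved.]. New: has_dependent.
Round 3: r2 [income_below_cap :- has_dependent.]. New: income_below_cap.
income_below_cap first appears in round 3.

3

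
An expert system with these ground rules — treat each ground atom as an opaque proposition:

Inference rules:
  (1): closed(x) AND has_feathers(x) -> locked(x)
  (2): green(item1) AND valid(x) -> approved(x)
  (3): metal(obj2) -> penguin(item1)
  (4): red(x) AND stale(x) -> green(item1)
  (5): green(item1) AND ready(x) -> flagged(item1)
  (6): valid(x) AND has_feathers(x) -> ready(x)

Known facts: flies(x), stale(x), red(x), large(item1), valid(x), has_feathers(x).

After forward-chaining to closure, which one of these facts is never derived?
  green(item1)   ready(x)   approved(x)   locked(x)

Round 1: (4) [red(x) AND stale(x) -> green(item1)]; (6) [valid(x) AND has_feathers(x) -> ready(x)]. New: green(item1), ready(x).
Round 2: (2) [green(item1) AND valid(x) -> approved(x)]; (5) [green(item1) AND ready(x) -> flagged(item1)]. New: approved(x), flagged(item1).
Derived: green(item1) (round 1), approved(x) (round 2), ready(x) (round 1). locked(x) never appears in any round.

locked(x)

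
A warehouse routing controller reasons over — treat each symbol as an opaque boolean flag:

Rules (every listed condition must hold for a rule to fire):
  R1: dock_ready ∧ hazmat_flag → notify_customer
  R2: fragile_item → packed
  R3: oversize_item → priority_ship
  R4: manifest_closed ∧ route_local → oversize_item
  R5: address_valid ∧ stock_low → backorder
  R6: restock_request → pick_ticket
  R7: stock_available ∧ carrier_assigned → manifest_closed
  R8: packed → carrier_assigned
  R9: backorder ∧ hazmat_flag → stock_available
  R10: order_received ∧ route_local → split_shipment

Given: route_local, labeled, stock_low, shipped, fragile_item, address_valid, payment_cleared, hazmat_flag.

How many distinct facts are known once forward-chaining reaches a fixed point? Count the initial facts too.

[1] R2 [fragile_item → packed]; R5 [address_valid ∧ stock_low → backorder]. ⇒ new: packed, backorder.
[2] R8 [packed → carrier_assigned]; R9 [backorder ∧ hazmat_flag → stock_available]. ⇒ new: carrier_assigned, stock_available.
[3] R7 [stock_available ∧ carrier_assigned → manifest_closed]. ⇒ new: manifest_closed.
[4] R4 [manifest_closed ∧ route_local → oversize_item]. ⇒ new: oversize_item.
[5] R3 [oversize_item → priority_ship]. ⇒ new: priority_ship.
Closure: {address_valid, backorder, carrier_assigned, fragile_item, hazmat_flag, labeled, manifest_closed, oversize_item, packed, payment_cleared, priority_ship, route_local, shipped, stock_available, stock_low} — 15 facts.

15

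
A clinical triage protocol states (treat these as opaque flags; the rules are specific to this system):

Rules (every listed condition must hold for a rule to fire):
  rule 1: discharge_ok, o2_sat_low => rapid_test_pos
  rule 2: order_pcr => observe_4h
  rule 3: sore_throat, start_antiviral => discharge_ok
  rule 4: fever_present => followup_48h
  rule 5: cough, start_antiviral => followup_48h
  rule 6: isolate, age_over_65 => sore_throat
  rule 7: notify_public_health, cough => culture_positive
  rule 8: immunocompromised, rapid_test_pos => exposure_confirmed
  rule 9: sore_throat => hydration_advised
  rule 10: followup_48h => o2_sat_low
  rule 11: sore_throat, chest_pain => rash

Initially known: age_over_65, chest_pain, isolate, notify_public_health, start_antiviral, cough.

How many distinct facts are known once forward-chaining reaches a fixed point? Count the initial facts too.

14

Round 1: rule 5 [cough, start_antiviral => followup_48h]; rule 6 [isolate, age_over_65 => sore_throat]; rule 7 [notify_public_health, cough => culture_positive]. New: followup_48h, sore_throat, culture_positive.
Round 2: rule 3 [sore_throat, start_antiviral => discharge_ok]; rule 9 [sore_throat => hydration_advised]; rule 10 [followup_48h => o2_sat_low]; rule 11 [sore_throat, chest_pain => rash]. New: discharge_ok, hydration_advised, o2_sat_low, rash.
Round 3: rule 1 [discharge_ok, o2_sat_low => rapid_test_pos]. New: rapid_test_pos.
Closure: {age_over_65, chest_pain, cough, culture_positive, discharge_ok, followup_48h, hydration_advised, isolate, notify_public_health, o2_sat_low, rapid_test_pos, rash, sore_throat, start_antiviral} — 14 facts.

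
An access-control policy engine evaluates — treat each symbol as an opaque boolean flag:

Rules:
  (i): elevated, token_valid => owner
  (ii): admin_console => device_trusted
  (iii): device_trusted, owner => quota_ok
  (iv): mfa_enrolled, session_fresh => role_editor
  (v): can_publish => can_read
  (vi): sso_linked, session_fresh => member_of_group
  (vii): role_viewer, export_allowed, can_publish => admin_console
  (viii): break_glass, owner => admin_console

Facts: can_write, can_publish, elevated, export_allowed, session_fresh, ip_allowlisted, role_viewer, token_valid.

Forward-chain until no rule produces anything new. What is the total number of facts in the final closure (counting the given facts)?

13

Round 1 — (i), (v), (vii), derive owner, can_read, admin_console.
Round 2 — (ii), derive device_trusted.
Round 3 — (iii), derive quota_ok.
Closure: {admin_console, can_publish, can_read, can_write, device_trusted, elevated, export_allowed, ip_allowlisted, owner, quota_ok, role_viewer, session_fresh, token_valid} — 13 facts.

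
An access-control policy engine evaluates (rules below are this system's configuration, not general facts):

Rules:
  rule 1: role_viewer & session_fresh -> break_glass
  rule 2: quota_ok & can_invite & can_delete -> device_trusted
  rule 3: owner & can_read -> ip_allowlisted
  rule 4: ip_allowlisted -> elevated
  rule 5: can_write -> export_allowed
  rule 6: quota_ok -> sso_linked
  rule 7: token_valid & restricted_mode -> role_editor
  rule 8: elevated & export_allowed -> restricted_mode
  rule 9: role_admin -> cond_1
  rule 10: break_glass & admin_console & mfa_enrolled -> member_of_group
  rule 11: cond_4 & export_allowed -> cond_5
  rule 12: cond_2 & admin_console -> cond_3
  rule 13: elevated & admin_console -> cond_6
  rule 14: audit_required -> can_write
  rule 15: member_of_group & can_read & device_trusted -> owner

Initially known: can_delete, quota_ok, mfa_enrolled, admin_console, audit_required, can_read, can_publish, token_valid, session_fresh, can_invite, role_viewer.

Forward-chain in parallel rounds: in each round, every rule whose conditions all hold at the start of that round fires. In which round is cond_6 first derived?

Round 1: rule 1 [role_viewer & session_fresh -> break_glass]; rule 2 [quota_ok & can_invite & can_delete -> device_trusted]; rule 6 [quota_ok -> sso_linked]; rule 14 [audit_required -> can_write]. Adds break_glass, device_trusted, sso_linked, can_write.
Round 2: rule 5 [can_write -> export_allowed]; rule 10 [break_glass & admin_console & mfa_enrolled -> member_of_group]. Adds export_allowed, member_of_group.
Round 3: rule 15 [member_of_group & can_read & device_trusted -> owner]. Adds owner.
Round 4: rule 3 [owner & can_read -> ip_allowlisted]. Adds ip_allowlisted.
Round 5: rule 4 [ip_allowlisted -> elevated]. Adds elevated.
Round 6: rule 8 [elevated & export_allowed -> restricted_mode]; rule 13 [elevated & admin_console -> cond_6]. Adds restricted_mode, cond_6.
cond_6 first appears in round 6.

6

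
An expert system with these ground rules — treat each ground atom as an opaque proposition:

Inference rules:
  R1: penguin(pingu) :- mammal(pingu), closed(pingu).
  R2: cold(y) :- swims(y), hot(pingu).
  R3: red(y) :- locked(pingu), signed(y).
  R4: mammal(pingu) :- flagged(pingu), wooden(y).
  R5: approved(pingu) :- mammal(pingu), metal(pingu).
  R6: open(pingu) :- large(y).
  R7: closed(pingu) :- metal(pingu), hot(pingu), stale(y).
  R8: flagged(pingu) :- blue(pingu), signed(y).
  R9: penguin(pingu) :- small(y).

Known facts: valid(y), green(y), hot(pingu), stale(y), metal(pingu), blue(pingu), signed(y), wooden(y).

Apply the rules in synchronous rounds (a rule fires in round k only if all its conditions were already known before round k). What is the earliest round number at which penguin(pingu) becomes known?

3

Round 1 — R7, R8, derive closed(pingu), flagged(pingu).
Round 2 — R4, derive mammal(pingu).
Round 3 — R1, R5, derive penguin(pingu), approved(pingu).
penguin(pingu) first appears in round 3.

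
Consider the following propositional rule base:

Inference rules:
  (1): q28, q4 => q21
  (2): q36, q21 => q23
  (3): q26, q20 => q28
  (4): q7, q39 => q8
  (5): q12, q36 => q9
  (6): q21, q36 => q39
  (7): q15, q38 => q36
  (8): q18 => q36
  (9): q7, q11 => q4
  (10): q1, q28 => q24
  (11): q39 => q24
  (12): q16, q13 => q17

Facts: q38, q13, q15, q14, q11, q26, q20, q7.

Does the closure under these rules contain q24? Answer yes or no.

yes

[1] (3) [q26, q20 => q28]; (7) [q15, q38 => q36]; (9) [q7, q11 => q4]. ⇒ new: q28, q36, q4.
[2] (1) [q28, q4 => q21]. ⇒ new: q21.
[3] (2) [q36, q21 => q23]; (6) [q21, q36 => q39]. ⇒ new: q23, q39.
[4] (4) [q7, q39 => q8]; (11) [q39 => q24]. ⇒ new: q8, q24.
q24 appears in round 4, so it is derivable.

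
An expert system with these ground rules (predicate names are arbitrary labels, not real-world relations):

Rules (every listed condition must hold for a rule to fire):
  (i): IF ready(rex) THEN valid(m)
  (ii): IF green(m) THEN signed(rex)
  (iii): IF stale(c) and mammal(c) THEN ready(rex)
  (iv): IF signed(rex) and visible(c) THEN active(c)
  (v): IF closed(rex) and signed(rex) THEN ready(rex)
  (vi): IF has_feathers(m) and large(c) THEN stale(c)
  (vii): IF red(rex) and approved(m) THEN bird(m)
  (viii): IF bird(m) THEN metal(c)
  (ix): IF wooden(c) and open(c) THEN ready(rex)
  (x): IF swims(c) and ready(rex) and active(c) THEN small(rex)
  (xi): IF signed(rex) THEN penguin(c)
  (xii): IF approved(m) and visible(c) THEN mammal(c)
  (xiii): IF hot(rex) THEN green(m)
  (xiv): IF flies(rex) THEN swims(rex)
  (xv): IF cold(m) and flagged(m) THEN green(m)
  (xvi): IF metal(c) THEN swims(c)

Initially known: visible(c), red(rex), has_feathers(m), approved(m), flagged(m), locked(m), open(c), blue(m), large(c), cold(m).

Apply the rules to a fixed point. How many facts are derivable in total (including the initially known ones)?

22

Round 1 — (vi), (vii), (xii), (xv), derive stale(c), bird(m), mammal(c), green(m).
Round 2 — (ii), (iii), (viii), derive signed(rex), ready(rex), metal(c).
Round 3 — (i), (iv), (xi), (xvi), derive valid(m), active(c), penguin(c), swims(c).
Round 4 — (x), derive small(rex).
Closure: {active(c), approved(m), bird(m), blue(m), cold(m), flagged(m), green(m), has_feathers(m), large(c), locked(m), mammal(c), metal(c), open(c), penguin(c), ready(rex), red(rex), signed(rex), small(rex), stale(c), swims(c), valid(m), visible(c)} — 22 facts.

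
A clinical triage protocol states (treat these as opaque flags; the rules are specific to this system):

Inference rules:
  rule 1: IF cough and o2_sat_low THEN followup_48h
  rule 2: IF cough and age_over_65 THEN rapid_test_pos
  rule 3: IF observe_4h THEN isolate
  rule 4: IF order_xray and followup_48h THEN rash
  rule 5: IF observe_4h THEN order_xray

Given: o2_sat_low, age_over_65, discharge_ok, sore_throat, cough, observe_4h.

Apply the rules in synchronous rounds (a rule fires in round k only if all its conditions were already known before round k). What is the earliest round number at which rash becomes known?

Round 1: rule 1 [IF cough and o2_sat_low THEN followup_48h]; rule 2 [IF cough and age_over_65 THEN rapid_test_pos]; rule 3 [IF observe_4h THEN isolate]; rule 5 [IF observe_4h THEN order_xray]. Adds followup_48h, rapid_test_pos, isolate, order_xray.
Round 2: rule 4 [IF order_xray and followup_48h THEN rash]. Adds rash.
rash first appears in round 2.

2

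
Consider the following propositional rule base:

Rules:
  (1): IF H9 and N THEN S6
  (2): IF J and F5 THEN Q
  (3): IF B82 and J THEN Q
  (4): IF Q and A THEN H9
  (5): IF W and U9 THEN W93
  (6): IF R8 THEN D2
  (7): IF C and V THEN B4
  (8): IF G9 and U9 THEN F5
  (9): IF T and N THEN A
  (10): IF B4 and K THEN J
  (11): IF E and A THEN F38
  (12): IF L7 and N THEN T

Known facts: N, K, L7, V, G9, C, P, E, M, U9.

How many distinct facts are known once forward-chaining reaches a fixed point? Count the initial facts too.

[1] (7) [IF C and V THEN B4]; (8) [IF G9 and U9 THEN F5]; (12) [IF L7 and N THEN T]. ⇒ new: B4, F5, T.
[2] (9) [IF T and N THEN A]; (10) [IF B4 and K THEN J]. ⇒ new: A, J.
[3] (2) [IF J and F5 THEN Q]; (11) [IF E and A THEN F38]. ⇒ new: Q, F38.
[4] (4) [IF Q and A THEN H9]. ⇒ new: H9.
[5] (1) [IF H9 and N THEN S6]. ⇒ new: S6.
Closure: {A, B4, C, E, F38, F5, G9, H9, J, K, L7, M, N, P, Q, S6, T, U9, V} — 19 facts.

19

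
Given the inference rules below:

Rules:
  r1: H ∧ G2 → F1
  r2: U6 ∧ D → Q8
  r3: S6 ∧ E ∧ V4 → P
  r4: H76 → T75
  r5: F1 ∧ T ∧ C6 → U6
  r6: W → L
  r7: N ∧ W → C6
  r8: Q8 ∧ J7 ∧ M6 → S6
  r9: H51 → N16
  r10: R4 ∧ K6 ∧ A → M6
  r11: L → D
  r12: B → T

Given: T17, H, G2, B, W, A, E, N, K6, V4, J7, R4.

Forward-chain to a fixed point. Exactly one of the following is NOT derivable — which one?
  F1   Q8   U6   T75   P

Round 1: r1 [H ∧ G2 → F1]; r6 [W → L]; r7 [N ∧ W → C6]; r10 [R4 ∧ K6 ∧ A → M6]; r12 [B → T]. New: F1, L, C6, M6, T.
Round 2: r5 [F1 ∧ T ∧ C6 → U6]; r11 [L → D]. New: U6, D.
Round 3: r2 [U6 ∧ D → Q8]. New: Q8.
Round 4: r8 [Q8 ∧ J7 ∧ M6 → S6]. New: S6.
Round 5: r3 [S6 ∧ E ∧ V4 → P]. New: P.
Derived: U6 (round 2), F1 (round 1), P (round 5), Q8 (round 3). T75 never appears in any round.

T75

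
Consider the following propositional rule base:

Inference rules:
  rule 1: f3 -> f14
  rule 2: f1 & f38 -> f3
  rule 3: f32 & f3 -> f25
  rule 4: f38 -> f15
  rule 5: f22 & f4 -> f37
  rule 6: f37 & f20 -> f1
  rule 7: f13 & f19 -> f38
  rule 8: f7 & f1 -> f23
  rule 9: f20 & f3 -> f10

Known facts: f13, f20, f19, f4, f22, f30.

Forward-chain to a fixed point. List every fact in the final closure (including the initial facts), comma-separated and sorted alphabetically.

f1, f10, f13, f14, f15, f19, f20, f22, f3, f30, f37, f38, f4

[1] rule 5 [f22 & f4 -> f37]; rule 7 [f13 & f19 -> f38]. ⇒ new: f37, f38.
[2] rule 4 [f38 -> f15]; rule 6 [f37 & f20 -> f1]. ⇒ new: f15, f1.
[3] rule 2 [f1 & f38 -> f3]. ⇒ new: f3.
[4] rule 1 [f3 -> f14]; rule 9 [f20 & f3 -> f10]. ⇒ new: f14, f10.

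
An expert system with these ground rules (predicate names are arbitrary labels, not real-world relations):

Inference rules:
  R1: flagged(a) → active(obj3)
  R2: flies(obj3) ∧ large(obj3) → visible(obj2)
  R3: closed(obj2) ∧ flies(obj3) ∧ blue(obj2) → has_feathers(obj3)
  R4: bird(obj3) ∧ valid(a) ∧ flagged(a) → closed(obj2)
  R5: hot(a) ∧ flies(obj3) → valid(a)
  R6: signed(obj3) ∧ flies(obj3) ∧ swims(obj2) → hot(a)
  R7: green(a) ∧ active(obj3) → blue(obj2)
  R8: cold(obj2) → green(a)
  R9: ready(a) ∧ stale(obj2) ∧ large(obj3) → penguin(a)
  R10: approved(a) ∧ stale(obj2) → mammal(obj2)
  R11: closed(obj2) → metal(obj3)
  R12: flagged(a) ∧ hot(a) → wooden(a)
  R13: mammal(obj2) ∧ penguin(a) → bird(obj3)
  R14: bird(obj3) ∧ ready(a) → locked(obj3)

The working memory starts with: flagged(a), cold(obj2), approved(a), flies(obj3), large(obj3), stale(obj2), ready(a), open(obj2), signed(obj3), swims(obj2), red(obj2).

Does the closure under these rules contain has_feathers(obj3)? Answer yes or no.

Round 1 — R1, R2, R6, R8, R9, R10, derive active(obj3), visible(obj2), hot(a), green(a), penguin(a), mammal(obj2).
Round 2 — R5, R7, R12, R13, derive valid(a), blue(obj2), wooden(a), bird(obj3).
Round 3 — R4, R14, derive closed(obj2), locked(obj3).
Round 4 — R3, R11, derive has_feathers(obj3), metal(obj3).
has_feathers(obj3) appears in round 4, so it is derivable.

yes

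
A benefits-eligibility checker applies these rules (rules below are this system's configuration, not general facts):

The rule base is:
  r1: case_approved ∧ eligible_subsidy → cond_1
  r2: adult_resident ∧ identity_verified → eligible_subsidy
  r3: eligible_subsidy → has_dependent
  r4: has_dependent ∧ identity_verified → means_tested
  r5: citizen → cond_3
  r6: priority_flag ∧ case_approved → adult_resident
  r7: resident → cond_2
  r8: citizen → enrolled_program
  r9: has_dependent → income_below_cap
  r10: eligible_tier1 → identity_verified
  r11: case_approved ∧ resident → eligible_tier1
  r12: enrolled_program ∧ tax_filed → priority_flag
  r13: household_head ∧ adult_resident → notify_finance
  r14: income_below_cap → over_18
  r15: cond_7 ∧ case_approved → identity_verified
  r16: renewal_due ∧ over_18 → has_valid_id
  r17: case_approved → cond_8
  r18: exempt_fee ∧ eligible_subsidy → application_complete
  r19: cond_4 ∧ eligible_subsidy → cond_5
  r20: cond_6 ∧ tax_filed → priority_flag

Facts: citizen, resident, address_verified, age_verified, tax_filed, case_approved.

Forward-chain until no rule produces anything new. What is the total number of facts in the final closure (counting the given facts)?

Round 1: r5 [citizen → cond_3]; r7 [resident → cond_2]; r8 [citizen → enrolled_program]; r11 [case_approved ∧ resident → eligible_tier1]; r17 [case_approved → cond_8]. New: cond_3, cond_2, enrolled_program, eligible_tier1, cond_8.
Round 2: r10 [eligible_tier1 → identity_verified]; r12 [enrolled_program ∧ tax_filed → priority_flag]. New: identity_verified, priority_flag.
Round 3: r6 [priority_flag ∧ case_approved → adult_resident]. New: adult_resident.
Round 4: r2 [adult_resident ∧ identity_verified → eligible_subsidy]. New: eligible_subsidy.
Round 5: r1 [case_approved ∧ eligible_subsidy → cond_1]; r3 [eligible_subsidy → has_dependent]. New: cond_1, has_dependent.
Round 6: r4 [has_dependent ∧ identity_verified → means_tested]; r9 [has_dependent → income_below_cap]. New: means_tested, income_below_cap.
Round 7: r14 [income_below_cap → over_18]. New: over_18.
Closure: {address_verified, adult_resident, age_verified, case_approved, citizen, cond_1, cond_2, cond_3, cond_8, eligible_subsidy, eligible_tier1, enrolled_program, has_dependent, identity_verified, income_below_cap, means_tested, over_18, priority_flag, resident, tax_filed} — 20 facts.

20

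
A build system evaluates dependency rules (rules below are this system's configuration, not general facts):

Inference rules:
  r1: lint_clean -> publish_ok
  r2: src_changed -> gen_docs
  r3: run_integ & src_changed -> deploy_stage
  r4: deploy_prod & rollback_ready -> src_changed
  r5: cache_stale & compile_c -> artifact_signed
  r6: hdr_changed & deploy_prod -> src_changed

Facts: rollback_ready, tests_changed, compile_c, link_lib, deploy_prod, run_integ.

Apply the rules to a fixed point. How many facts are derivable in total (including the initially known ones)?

Round 1 fires r4, giving src_changed.
Round 2 fires r2, r3, giving gen_docs, deploy_stage.
Closure: {compile_c, deploy_prod, deploy_stage, gen_docs, link_lib, rollback_ready, run_integ, src_changed, tests_changed} — 9 facts.

9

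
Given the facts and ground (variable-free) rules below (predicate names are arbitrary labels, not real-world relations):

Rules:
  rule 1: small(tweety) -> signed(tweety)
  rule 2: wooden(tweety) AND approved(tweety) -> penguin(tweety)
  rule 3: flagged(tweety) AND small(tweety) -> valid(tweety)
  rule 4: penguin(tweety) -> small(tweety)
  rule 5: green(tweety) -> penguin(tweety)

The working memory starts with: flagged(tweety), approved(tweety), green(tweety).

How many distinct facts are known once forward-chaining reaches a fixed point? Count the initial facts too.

Round 1: rule 5 [green(tweety) -> penguin(tweety)]. Adds penguin(tweety).
Round 2: rule 4 [penguin(tweety) -> small(tweety)]. Adds small(tweety).
Round 3: rule 1 [small(tweety) -> signed(tweety)]; rule 3 [flagged(tweety) AND small(tweety) -> valid(tweety)]. Adds signed(tweety), valid(tweety).
Closure: {approved(tweety), flagged(tweety), green(tweety), penguin(tweety), signed(tweety), small(tweety), valid(tweety)} — 7 facts.

7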